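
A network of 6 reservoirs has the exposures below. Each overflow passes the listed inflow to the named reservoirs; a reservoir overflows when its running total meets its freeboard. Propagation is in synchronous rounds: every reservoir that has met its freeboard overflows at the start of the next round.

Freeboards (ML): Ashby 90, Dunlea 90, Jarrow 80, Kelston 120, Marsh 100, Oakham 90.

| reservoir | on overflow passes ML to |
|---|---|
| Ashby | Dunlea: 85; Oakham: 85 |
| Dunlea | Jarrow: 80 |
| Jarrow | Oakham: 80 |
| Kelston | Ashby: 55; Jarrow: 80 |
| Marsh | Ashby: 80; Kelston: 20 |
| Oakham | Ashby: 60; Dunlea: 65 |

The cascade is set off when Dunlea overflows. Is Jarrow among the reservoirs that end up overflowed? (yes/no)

Round 1 — Dunlea overflows (initial).
  Jarrow: +80 → 80 ≥ 80
Round 2 — Jarrow overflows.
  Oakham: +80 → 80 < 90
No further overflows.

yes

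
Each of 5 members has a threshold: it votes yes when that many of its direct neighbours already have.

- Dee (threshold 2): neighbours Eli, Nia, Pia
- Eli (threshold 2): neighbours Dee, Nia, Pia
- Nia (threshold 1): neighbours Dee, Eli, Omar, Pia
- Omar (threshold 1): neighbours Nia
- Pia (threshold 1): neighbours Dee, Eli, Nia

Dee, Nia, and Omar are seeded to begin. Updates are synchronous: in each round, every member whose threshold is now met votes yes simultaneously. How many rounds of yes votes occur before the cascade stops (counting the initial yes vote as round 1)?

2

Round 1 — Dee, Nia, Omar vote yes (initial).
Round 2 — checking thresholds:
  Eli: 2 of 3 neighbours ≥ 2, votes yes.
  Pia: 2 of 3 neighbours ≥ 1, votes yes.
Round 3 — no new yes votes; cascade stops.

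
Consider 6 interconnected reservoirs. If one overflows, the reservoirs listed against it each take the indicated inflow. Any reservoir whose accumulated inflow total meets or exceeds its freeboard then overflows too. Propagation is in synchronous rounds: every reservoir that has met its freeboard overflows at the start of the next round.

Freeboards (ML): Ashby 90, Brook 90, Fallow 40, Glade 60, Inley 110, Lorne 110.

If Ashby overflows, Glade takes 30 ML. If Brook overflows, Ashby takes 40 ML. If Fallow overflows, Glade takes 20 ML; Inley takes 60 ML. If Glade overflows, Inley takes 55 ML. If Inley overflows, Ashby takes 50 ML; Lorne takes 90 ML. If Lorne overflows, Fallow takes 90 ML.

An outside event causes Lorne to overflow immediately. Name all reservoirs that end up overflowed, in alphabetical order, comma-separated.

Round 1 — Lorne overflows (initial).
  Fallow: +90 → 90 ≥ 40
Round 2 — Fallow overflows.
  Glade: +20 → 20 < 60
  Inley: +60 → 60 < 110
No further overflows.

Fallow, Lorne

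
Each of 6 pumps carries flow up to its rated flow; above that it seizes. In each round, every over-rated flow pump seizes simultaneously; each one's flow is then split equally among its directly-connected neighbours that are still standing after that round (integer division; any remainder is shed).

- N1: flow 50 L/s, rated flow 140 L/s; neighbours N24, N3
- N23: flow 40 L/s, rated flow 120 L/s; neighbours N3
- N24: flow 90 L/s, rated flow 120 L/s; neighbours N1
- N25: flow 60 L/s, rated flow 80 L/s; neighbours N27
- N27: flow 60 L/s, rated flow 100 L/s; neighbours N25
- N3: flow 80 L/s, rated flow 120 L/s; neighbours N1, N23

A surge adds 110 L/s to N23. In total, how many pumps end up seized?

4

Round 1 — N23 at 150 > 120. N23 seizes.
  N23 sheds 150 L/s to N3: 150 each.
    N3: 80+150 = 230 > 120
Round 2 — N3 seizes.
  N3 sheds 230 L/s to N1: 230 each.
    N1: 50+230 = 280 > 140
Round 3 — N1 seizes.
  N1 sheds 280 L/s to N24: 280 each.
    N24: 90+280 = 370 > 120
Round 4 — N24 seizes.
  N24 sheds 370 L/s: no online neighbours, lost.
No further seizures.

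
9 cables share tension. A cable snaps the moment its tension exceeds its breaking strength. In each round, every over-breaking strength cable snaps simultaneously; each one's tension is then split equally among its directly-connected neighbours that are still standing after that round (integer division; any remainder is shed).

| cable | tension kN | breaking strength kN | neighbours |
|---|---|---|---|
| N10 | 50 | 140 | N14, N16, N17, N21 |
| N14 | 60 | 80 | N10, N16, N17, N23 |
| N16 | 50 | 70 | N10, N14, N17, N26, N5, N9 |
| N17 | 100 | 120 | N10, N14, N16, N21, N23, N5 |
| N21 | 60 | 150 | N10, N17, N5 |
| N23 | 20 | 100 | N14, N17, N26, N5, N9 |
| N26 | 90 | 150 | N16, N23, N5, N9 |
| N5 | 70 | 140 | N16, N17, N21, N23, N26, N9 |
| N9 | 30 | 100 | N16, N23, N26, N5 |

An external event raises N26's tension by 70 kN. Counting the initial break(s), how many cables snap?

2

Round 1 — N26 at 160 > 150. N26 snaps.
  N26 sheds 160 kN to N16, N23, N5, N9: 40 each.
    N16: 50+40 = 90 > 70
    N23: 20+40 = 60 ≤ 100
    N5: 70+40 = 110 ≤ 140
    N9: 30+40 = 70 ≤ 100
Round 2 — N16 snaps.
  N16 sheds 90 kN to N10, N14, N17, N5, N9: 18 each.
    N10: 50+18 = 68 ≤ 140
    N14: 60+18 = 78 ≤ 80
    N17: 100+18 = 118 ≤ 120
    N5: 110+18 = 128 ≤ 140
    N9: 70+18 = 88 ≤ 100
No further breaks.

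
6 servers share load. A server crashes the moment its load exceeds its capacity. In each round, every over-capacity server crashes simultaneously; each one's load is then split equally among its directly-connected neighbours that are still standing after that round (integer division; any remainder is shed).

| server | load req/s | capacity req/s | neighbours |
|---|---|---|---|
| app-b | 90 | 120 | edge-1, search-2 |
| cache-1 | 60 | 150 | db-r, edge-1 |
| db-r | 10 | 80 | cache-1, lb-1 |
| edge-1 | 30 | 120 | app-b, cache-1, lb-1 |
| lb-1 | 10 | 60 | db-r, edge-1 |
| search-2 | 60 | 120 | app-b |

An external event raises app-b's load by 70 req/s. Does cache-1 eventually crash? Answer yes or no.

Round 1 — app-b at 160 > 120. app-b crashes.
  app-b sheds 160 req/s to edge-1, search-2: 80 each.
    edge-1: 30+80 = 110 ≤ 120
    search-2: 60+80 = 140 > 120
Round 2 — search-2 crashes.
  search-2 sheds 140 req/s: no online neighbours, lost.
No further crashes.

no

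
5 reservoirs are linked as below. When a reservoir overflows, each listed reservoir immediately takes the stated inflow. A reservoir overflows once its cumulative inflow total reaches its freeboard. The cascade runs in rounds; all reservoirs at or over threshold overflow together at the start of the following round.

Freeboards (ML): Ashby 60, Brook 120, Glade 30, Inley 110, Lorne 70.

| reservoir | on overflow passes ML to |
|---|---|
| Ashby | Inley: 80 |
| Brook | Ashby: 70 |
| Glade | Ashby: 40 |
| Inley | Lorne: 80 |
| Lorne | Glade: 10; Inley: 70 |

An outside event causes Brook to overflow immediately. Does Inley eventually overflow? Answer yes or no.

Round 1 — Brook overflows (initial).
  Ashby: +70 → 70 ≥ 60
Round 2 — Ashby overflows.
  Inley: +80 → 80 < 110
No further overflows.

no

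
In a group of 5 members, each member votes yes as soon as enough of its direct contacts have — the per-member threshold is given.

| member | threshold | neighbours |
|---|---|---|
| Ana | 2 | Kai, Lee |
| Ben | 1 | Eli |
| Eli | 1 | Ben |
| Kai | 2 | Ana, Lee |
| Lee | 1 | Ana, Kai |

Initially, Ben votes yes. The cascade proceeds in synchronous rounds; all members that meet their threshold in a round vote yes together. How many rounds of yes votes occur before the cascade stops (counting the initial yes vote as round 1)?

2

Round 1 — Ben votes yes (initial).
Round 2 — checking thresholds:
  Eli: 1 of 1 neighbours ≥ 1, votes yes.
Round 3 — no new yes votes; cascade stops.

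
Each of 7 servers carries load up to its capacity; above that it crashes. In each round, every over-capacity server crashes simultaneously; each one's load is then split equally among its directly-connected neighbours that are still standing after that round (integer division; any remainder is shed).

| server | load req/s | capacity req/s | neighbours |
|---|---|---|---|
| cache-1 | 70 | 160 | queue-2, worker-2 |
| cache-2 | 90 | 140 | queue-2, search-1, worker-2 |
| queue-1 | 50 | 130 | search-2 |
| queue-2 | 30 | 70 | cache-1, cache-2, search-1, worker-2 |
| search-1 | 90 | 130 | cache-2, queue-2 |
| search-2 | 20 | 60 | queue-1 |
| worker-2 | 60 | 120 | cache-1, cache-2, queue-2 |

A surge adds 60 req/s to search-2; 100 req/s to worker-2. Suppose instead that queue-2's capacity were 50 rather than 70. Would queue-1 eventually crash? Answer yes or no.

no

With queue-2's capacity at 50:
Round 1 — search-2 at 80 > 60; worker-2 at 160 > 120. search-2, worker-2 crash.
  search-2 sheds 80 req/s to queue-1: 80 each.
    queue-1: 50+80 = 130 ≤ 130
  worker-2 sheds 160 req/s to cache-1, cache-2, queue-2: 53 each (1 lost).
    cache-1: 70+53 = 123 ≤ 160
    cache-2: 90+53 = 143 > 140
    queue-2: 30+53 = 83 > 50
Round 2 — cache-2, queue-2 crash.
  cache-2 sheds 143 req/s to search-1: 143 each.
    search-1: 90+143 = 233 > 130
  queue-2 sheds 83 req/s to cache-1, search-1: 41 each (1 lost).
    cache-1: 123+41 = 164 > 160
    search-1: 233+41 = 274 > 130
Round 3 — cache-1, search-1 crash.
  cache-1 sheds 164 req/s: no online neighbours, lost.
  search-1 sheds 274 req/s: no online neighbours, lost.
No further crashes.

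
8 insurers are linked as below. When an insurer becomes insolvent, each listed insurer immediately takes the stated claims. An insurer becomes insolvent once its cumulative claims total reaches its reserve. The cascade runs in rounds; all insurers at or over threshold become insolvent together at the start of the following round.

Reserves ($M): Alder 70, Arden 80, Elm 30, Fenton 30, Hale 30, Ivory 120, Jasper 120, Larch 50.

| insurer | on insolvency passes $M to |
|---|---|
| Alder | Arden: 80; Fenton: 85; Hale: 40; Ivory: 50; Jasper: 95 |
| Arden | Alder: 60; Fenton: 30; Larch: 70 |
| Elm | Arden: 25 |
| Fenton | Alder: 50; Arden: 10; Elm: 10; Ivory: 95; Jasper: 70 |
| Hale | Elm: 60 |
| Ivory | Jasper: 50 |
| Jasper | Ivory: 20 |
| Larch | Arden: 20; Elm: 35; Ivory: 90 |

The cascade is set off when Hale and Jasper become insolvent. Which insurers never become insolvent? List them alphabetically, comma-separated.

Alder, Arden, Fenton, Ivory, Larch

Round 1 — Hale, Jasper become insolvent (initial).
  Elm: +60 → 60 ≥ 30
  Ivory: +20 → 20 < 120
Round 2 — Elm becomes insolvent.
  Arden: +25 → 25 < 80
No further insolvencies.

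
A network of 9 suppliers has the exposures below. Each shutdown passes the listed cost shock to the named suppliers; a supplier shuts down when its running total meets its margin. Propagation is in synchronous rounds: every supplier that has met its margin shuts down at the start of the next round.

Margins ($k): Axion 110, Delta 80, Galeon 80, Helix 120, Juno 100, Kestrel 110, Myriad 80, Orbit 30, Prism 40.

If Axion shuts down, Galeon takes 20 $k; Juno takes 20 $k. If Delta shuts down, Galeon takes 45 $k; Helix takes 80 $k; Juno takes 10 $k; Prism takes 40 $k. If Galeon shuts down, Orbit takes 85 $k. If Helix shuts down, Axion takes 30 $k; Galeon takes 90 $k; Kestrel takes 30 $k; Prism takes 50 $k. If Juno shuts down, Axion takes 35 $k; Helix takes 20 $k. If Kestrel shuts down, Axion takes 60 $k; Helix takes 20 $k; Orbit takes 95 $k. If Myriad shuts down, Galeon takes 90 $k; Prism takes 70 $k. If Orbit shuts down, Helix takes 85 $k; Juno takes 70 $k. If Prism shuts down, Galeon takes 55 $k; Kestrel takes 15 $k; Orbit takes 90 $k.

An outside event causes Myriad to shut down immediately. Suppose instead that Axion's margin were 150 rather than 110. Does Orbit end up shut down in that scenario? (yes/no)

yes

With Axion's margin at 150:
Round 1 — Myriad shuts down (initial).
  Galeon: +90 → 90 ≥ 80
  Prism: +70 → 70 ≥ 40
Round 2 — Galeon, Prism shut down.
  Kestrel: +15 → 15 < 110
  Orbit: +85+90 → 175 ≥ 30
Round 3 — Orbit shuts down.
  Helix: +85 → 85 < 120
  Juno: +70 → 70 < 100
No further shutdowns.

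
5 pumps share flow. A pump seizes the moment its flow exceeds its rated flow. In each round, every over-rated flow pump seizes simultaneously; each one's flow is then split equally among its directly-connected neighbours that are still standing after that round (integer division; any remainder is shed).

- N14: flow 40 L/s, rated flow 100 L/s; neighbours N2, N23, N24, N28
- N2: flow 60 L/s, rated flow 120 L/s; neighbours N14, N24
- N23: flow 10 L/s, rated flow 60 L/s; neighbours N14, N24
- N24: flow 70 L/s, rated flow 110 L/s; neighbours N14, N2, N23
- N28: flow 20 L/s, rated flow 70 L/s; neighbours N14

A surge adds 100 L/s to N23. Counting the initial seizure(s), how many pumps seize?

Round 1 — N23 at 110 > 60. N23 seizes.
  N23 sheds 110 L/s to N14, N24: 55 each.
    N14: 40+55 = 95 ≤ 100
    N24: 70+55 = 125 > 110
Round 2 — N24 seizes.
  N24 sheds 125 L/s to N14, N2: 62 each (1 lost).
    N14: 95+62 = 157 > 100
    N2: 60+62 = 122 > 120
Round 3 — N14, N2 seize.
  N14 sheds 157 L/s to N28: 157 each.
    N28: 20+157 = 177 > 70
  N2 sheds 122 L/s: no online neighbours, lost.
Round 4 — N28 seizes.
  N28 sheds 177 L/s: no online neighbours, lost.
No further seizures.

5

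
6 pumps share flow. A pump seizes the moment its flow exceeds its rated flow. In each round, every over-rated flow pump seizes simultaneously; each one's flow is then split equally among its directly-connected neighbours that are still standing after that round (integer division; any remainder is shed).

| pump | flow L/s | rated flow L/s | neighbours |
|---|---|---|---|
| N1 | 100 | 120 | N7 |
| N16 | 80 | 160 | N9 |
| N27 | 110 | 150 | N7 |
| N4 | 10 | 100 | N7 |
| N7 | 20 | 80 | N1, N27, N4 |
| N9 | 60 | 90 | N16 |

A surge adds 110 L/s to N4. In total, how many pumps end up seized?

4

Round 1 — N4 at 120 > 100. N4 seizes.
  N4 sheds 120 L/s to N7: 120 each.
    N7: 20+120 = 140 > 80
Round 2 — N7 seizes.
  N7 sheds 140 L/s to N1, N27: 70 each.
    N1: 100+70 = 170 > 120
    N27: 110+70 = 180 > 150
Round 3 — N1, N27 seize.
  N1 sheds 170 L/s: no online neighbours, lost.
  N27 sheds 180 L/s: no online neighbours, lost.
No further seizures.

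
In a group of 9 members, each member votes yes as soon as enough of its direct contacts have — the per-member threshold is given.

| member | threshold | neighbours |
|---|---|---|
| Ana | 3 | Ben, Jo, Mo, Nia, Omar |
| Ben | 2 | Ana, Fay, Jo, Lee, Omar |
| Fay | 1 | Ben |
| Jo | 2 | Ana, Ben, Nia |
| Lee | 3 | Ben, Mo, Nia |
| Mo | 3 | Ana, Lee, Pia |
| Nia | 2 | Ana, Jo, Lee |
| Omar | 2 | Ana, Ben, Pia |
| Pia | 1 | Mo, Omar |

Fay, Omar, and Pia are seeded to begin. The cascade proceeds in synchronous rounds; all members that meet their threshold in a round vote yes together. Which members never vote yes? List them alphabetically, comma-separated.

Ana, Jo, Lee, Mo, Nia

Round 1 — Fay, Omar, Pia vote yes (initial).
Round 2 — checking thresholds:
  Ana: 1 of 5 neighbours < 3, below threshold.
  Ben: 2 of 5 neighbours ≥ 2, votes yes.
  Mo: 1 of 3 neighbours < 3, below threshold.
Round 3 — no new yes votes; cascade stops.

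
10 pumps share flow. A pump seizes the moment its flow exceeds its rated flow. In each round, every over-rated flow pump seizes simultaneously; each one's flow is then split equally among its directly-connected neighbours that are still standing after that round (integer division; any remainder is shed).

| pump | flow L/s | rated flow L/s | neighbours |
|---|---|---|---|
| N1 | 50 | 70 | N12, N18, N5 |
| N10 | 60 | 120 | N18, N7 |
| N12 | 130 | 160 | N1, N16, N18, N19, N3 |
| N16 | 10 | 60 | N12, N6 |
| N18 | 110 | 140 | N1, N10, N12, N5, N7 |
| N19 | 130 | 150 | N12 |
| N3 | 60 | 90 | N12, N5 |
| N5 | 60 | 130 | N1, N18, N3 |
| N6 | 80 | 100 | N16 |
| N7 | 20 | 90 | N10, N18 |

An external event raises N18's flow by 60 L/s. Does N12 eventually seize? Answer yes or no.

yes

Round 1 — N18 at 170 > 140. N18 seizes.
  N18 sheds 170 L/s to N1, N10, N12, N5, N7: 34 each.
    N1: 50+34 = 84 > 70
    N10: 60+34 = 94 ≤ 120
    N12: 130+34 = 164 > 160
    N5: 60+34 = 94 ≤ 130
    N7: 20+34 = 54 ≤ 90
Round 2 — N1, N12 seize.
  N1 sheds 84 L/s to N5: 84 each.
    N5: 94+84 = 178 > 130
  N12 sheds 164 L/s to N16, N19, N3: 54 each (2 lost).
    N16: 10+54 = 64 > 60
    N19: 130+54 = 184 > 150
    N3: 60+54 = 114 > 90
Round 3 — N16, N19, N3, N5 seize.
  N16 sheds 64 L/s to N6: 64 each.
    N6: 80+64 = 144 > 100
  N19 sheds 184 L/s: no online neighbours, lost.
  N3 sheds 114 L/s: no online neighbours, lost.
  N5 sheds 178 L/s: no online neighbours, lost.
Round 4 — N6 seizes.
  N6 sheds 144 L/s: no online neighbours, lost.
No further seizures.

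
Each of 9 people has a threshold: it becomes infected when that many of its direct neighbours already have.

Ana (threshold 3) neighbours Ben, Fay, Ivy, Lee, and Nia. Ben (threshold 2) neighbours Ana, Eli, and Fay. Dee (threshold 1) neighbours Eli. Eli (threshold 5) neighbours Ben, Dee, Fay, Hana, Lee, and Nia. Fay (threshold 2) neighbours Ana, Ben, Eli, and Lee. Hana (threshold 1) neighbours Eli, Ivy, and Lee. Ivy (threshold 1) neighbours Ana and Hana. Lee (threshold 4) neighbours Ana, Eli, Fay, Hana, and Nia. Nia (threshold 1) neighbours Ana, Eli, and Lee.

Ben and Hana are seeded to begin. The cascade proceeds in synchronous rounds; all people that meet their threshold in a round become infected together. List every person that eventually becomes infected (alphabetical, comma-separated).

Round 1 — Ben, Hana become infected (initial).
Round 2 — checking thresholds:
  Ana: 1 of 5 neighbours < 3, below threshold.
  Eli: 2 of 6 neighbours < 5, below threshold.
  Fay: 1 of 4 neighbours < 2, below threshold.
  Ivy: 1 of 2 neighbours ≥ 1, becomes infected.
  Lee: 1 of 5 neighbours < 4, below threshold.
Round 3 — no new infections; cascade stops.

Ben, Hana, Ivy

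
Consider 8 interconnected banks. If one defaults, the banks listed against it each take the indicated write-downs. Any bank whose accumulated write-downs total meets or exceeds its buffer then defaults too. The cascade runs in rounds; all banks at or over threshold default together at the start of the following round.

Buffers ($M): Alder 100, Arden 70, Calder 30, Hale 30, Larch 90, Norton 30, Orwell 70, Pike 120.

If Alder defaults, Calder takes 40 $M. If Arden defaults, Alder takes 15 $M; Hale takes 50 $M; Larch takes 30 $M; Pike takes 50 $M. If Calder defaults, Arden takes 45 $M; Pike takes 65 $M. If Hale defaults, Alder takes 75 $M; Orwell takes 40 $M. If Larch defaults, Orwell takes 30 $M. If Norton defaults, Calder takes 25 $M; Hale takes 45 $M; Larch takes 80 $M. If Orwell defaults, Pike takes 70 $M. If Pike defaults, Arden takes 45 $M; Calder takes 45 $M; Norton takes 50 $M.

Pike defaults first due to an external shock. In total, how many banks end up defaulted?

Round 1 — Pike defaults (initial).
  Arden: +45 → 45 < 70
  Calder: +45 → 45 ≥ 30
  Norton: +50 → 50 ≥ 30
Round 2 — Calder, Norton default.
  Arden: +45 → 90 ≥ 70
  Hale: +45 → 45 ≥ 30
  Larch: +80 → 80 < 90
Round 3 — Arden, Hale default.
  Alder: +15+75 → 90 < 100
  Larch: +30 → 110 ≥ 90
  Orwell: +40 → 40 < 70
Round 4 — Larch defaults.
  Orwell: +30 → 70 ≥ 70
Round 5 — Orwell defaults.
No further defaults.

7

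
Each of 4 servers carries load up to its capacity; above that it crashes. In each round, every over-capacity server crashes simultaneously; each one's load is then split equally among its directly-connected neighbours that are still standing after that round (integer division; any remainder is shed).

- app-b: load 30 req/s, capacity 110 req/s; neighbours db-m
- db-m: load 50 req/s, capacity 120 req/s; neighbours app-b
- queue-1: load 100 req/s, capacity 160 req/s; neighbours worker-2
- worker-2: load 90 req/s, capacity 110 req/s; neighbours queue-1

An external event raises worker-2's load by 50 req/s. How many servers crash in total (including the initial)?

Round 1 — worker-2 at 140 > 110. worker-2 crashes.
  worker-2 sheds 140 req/s to queue-1: 140 each.
    queue-1: 100+140 = 240 > 160
Round 2 — queue-1 crashes.
  queue-1 sheds 240 req/s: no online neighbours, lost.
No further crashes.

2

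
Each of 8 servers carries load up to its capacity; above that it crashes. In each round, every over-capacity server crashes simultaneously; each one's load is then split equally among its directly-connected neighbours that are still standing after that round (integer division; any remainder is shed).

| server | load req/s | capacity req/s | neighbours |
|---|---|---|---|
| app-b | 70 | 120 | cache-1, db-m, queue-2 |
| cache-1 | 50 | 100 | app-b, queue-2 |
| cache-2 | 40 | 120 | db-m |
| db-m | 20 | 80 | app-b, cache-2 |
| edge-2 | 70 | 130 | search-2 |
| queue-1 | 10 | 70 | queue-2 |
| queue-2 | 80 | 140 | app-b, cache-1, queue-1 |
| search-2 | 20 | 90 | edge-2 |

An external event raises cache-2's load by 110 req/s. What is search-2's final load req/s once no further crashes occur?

Round 1 — cache-2 at 150 > 120. cache-2 crashes.
  cache-2 sheds 150 req/s to db-m: 150 each.
    db-m: 20+150 = 170 > 80
Round 2 — db-m crashes.
  db-m sheds 170 req/s to app-b: 170 each.
    app-b: 70+170 = 240 > 120
Round 3 — app-b crashes.
  app-b sheds 240 req/s to cache-1, queue-2: 120 each.
    cache-1: 50+120 = 170 > 100
    queue-2: 80+120 = 200 > 140
Round 4 — cache-1, queue-2 crash.
  cache-1 sheds 170 req/s: no online neighbours, lost.
  queue-2 sheds 200 req/s to queue-1: 200 each.
    queue-1: 10+200 = 210 > 70
Round 5 — queue-1 crashes.
  queue-1 sheds 210 req/s: no online neighbours, lost.
No further crashes.

20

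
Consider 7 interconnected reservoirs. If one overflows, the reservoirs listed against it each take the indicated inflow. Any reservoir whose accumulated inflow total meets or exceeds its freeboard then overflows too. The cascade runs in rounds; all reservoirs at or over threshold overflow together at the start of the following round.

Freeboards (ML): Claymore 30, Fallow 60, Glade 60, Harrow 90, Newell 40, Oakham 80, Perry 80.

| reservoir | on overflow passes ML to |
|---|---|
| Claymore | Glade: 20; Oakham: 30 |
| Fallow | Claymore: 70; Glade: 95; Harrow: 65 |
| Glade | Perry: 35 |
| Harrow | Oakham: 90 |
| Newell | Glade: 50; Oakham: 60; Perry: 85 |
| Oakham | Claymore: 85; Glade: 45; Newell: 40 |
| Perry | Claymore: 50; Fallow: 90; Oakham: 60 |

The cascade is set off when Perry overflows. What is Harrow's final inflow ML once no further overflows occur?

65

Round 1 — Perry overflows (initial).
  Claymore: +50 → 50 ≥ 30
  Fallow: +90 → 90 ≥ 60
  Oakham: +60 → 60 < 80
Round 2 — Claymore, Fallow overflow.
  Glade: +20+95 → 115 ≥ 60
  Harrow: +65 → 65 < 90
  Oakham: +30 → 90 ≥ 80
Round 3 — Glade, Oakham overflow.
  Newell: +40 → 40 ≥ 40
Round 4 — Newell overflows.
No further overflows.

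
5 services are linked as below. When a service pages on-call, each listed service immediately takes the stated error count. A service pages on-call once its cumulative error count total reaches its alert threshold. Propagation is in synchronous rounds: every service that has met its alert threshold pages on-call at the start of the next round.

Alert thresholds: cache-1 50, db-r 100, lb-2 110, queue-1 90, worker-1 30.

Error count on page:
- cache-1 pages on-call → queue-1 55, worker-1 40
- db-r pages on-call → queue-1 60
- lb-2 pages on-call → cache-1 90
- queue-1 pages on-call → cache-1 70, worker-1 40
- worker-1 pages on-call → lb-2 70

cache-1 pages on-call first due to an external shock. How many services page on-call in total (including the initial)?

Round 1 — cache-1 pages on-call (initial).
  queue-1: +55 → 55 < 90
  worker-1: +40 → 40 ≥ 30
Round 2 — worker-1 pages on-call.
  lb-2: +70 → 70 < 110
No further pages.

2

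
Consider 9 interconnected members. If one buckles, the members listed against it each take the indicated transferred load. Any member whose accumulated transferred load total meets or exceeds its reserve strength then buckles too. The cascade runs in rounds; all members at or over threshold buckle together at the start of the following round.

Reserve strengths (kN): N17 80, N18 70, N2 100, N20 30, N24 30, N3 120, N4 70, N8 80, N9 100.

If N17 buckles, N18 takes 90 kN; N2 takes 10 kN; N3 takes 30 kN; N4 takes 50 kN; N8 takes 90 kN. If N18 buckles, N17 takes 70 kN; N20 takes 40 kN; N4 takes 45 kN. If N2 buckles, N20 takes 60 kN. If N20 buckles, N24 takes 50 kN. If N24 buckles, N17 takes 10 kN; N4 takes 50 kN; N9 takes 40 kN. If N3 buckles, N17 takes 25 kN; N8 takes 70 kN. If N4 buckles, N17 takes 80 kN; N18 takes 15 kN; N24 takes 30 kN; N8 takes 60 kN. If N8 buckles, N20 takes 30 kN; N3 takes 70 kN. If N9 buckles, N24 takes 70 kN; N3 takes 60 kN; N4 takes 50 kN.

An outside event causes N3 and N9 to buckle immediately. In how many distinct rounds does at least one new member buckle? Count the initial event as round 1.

5

Round 1 — N3, N9 buckle (initial).
  N17: +25 → 25 < 80
  N24: +70 → 70 ≥ 30
  N4: +50 → 50 < 70
  N8: +70 → 70 < 80
Round 2 — N24 buckles.
  N17: +10 → 35 < 80
  N4: +50 → 100 ≥ 70
Round 3 — N4 buckles.
  N17: +80 → 115 ≥ 80
  N18: +15 → 15 < 70
  N8: +60 → 130 ≥ 80
Round 4 — N17, N8 buckle.
  N18: +90 → 105 ≥ 70
  N2: +10 → 10 < 100
  N20: +30 → 30 ≥ 30
Round 5 — N18, N20 buckle.
No further bucklings.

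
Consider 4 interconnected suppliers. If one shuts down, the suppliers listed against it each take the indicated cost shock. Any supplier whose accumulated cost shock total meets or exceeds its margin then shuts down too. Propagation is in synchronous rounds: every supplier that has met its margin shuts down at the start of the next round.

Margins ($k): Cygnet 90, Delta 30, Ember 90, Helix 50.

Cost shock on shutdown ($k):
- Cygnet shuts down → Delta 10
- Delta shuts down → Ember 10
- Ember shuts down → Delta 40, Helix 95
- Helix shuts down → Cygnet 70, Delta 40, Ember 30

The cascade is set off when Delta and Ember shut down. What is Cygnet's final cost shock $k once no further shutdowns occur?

Round 1 — Delta, Ember shut down (initial).
  Helix: +95 → 95 ≥ 50
Round 2 — Helix shuts down.
  Cygnet: +70 → 70 < 90
No further shutdowns.

70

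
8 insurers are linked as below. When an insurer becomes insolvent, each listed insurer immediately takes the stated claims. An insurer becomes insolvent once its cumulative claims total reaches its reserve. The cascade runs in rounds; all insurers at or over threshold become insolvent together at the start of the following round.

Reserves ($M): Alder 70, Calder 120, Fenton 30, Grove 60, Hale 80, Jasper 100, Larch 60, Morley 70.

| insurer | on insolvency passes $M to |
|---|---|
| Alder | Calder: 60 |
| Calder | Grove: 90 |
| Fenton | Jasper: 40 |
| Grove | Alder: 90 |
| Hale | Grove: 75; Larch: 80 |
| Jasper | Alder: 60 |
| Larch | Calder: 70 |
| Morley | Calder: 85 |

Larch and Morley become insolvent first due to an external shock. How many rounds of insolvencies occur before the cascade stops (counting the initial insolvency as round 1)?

Round 1 — Larch, Morley become insolvent (initial).
  Calder: +70+85 → 155 ≥ 120
Round 2 — Calder becomes insolvent.
  Grove: +90 → 90 ≥ 60
Round 3 — Grove becomes insolvent.
  Alder: +90 → 90 ≥ 70
Round 4 — Alder becomes insolvent.
No further insolvencies.

4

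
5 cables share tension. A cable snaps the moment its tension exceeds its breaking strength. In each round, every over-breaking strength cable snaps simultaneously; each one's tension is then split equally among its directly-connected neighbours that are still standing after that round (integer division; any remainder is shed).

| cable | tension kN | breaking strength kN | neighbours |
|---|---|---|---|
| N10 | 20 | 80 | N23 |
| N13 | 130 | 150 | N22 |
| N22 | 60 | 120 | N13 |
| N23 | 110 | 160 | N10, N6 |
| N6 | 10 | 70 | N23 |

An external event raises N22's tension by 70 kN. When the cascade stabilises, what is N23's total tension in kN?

Round 1 — N22 at 130 > 120. N22 snaps.
  N22 sheds 130 kN to N13: 130 each.
    N13: 130+130 = 260 > 150
Round 2 — N13 snaps.
  N13 sheds 260 kN: no online neighbours, lost.
No further breaks.

110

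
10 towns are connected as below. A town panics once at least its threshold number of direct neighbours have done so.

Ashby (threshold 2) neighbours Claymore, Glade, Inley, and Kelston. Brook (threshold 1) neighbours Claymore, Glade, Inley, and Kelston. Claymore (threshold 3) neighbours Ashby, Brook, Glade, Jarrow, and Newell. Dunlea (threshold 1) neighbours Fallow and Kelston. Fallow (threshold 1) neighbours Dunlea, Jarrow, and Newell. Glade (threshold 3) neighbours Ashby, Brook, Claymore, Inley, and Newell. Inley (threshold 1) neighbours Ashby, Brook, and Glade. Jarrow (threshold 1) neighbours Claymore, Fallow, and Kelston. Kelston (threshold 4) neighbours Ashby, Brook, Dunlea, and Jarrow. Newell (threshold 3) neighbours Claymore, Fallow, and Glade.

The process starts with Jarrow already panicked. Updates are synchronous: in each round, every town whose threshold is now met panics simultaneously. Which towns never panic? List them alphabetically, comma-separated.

Ashby, Brook, Claymore, Glade, Inley, Kelston, Newell

Round 1 — Jarrow panics (initial).
Round 2 — checking thresholds:
  Claymore: 1 of 5 neighbours < 3, holds.
  Fallow: 1 of 3 neighbours ≥ 1, panics.
  Kelston: 1 of 4 neighbours < 4, holds.
Round 3 — checking thresholds:
  Claymore: 1 of 5 neighbours < 3, holds.
  Dunlea: 1 of 2 neighbours ≥ 1, panics.
  Kelston: 1 of 4 neighbours < 4, holds.
  Newell: 1 of 3 neighbours < 3, holds.
Round 4 — no new panics; cascade stops.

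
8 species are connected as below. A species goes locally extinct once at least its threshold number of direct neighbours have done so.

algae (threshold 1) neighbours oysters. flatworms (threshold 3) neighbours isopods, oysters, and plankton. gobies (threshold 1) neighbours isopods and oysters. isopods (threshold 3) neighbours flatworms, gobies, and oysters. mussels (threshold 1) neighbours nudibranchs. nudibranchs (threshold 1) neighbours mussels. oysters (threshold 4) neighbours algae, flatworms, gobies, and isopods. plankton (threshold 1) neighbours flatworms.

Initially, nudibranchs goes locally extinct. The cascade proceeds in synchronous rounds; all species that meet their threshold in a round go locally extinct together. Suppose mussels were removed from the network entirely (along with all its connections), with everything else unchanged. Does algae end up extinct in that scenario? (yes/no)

no

With mussels removed:
Round 1 — nudibranchs goes locally extinct (initial).
Round 2 — no new extinctions; cascade stops.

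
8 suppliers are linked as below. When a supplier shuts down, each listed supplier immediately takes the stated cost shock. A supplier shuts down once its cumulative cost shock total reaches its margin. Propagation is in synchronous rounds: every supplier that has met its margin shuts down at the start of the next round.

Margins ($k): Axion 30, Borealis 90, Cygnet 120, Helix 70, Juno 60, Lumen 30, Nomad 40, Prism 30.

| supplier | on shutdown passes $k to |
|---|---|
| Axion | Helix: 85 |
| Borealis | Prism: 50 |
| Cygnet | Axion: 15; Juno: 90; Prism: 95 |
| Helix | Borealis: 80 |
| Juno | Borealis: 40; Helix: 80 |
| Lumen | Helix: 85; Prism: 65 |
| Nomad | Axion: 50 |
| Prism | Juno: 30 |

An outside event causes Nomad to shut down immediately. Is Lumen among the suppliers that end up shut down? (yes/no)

no

Round 1 — Nomad shuts down (initial).
  Axion: +50 → 50 ≥ 30
Round 2 — Axion shuts down.
  Helix: +85 → 85 ≥ 70
Round 3 — Helix shuts down.
  Borealis: +80 → 80 < 90
No further shutdowns.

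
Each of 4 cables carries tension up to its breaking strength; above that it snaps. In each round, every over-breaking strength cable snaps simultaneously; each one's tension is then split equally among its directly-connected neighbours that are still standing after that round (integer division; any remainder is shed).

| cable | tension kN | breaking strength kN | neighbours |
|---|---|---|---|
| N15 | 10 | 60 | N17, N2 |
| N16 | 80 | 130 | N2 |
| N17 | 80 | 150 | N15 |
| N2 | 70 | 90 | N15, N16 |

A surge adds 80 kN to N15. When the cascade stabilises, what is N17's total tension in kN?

Round 1 — N15 at 90 > 60. N15 snaps.
  N15 sheds 90 kN to N17, N2: 45 each.
    N17: 80+45 = 125 ≤ 150
    N2: 70+45 = 115 > 90
Round 2 — N2 snaps.
  N2 sheds 115 kN to N16: 115 each.
    N16: 80+115 = 195 > 130
Round 3 — N16 snaps.
  N16 sheds 195 kN: no online neighbours, lost.
No further breaks.

125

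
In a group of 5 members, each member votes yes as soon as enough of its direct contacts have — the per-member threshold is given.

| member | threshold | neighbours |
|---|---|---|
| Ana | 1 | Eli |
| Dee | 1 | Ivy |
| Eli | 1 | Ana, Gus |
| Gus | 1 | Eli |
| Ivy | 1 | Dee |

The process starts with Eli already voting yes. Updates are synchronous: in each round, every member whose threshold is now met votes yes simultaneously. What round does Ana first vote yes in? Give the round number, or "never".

Round 1 — Eli votes yes (initial).
Round 2 — checking thresholds:
  Ana: 1 of 1 neighbours ≥ 1, votes yes.
  Gus: 1 of 1 neighbours ≥ 1, votes yes.
Round 3 — no new yes votes; cascade stops.

2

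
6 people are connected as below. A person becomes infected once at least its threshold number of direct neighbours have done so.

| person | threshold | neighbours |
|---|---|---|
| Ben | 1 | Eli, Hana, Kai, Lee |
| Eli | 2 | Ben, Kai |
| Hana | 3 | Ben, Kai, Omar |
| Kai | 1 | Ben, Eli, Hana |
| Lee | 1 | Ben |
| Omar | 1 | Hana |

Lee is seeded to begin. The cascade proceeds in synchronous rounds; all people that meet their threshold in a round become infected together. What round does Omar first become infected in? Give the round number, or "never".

Round 1 — Lee becomes infected (initial).
Round 2 — checking thresholds:
  Ben: 1 of 4 neighbours ≥ 1, becomes infected.
Round 3 — checking thresholds:
  Eli: 1 of 2 neighbours < 2, below threshold.
  Hana: 1 of 3 neighbours < 3, below threshold.
  Kai: 1 of 3 neighbours ≥ 1, becomes infected.
Round 4 — checking thresholds:
  Eli: 2 of 2 neighbours ≥ 2, becomes infected.
  Hana: 2 of 3 neighbours < 3, below threshold.
Round 5 — no new infections; cascade stops.

never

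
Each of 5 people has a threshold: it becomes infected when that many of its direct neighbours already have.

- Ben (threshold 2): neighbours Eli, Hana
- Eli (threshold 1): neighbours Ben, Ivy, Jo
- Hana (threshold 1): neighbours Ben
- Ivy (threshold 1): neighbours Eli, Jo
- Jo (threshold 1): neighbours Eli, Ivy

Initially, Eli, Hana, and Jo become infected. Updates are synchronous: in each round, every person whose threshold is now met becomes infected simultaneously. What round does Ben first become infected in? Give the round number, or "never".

Round 1 — Eli, Hana, Jo become infected (initial).
Round 2 — checking thresholds:
  Ben: 2 of 2 neighbours ≥ 2, becomes infected.
  Ivy: 2 of 2 neighbours ≥ 1, becomes infected.
Round 3 — no new infections; cascade stops.

2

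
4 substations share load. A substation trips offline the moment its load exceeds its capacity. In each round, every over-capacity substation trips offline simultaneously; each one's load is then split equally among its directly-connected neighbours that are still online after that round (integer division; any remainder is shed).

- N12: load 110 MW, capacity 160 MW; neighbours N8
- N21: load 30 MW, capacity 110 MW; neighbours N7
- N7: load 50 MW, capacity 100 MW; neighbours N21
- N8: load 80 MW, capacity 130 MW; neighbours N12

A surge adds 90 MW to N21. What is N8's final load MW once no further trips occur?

Round 1 — N21 at 120 > 110. N21 trips offline.
  N21 sheds 120 MW to N7: 120 each.
    N7: 50+120 = 170 > 100
Round 2 — N7 trips offline.
  N7 sheds 170 MW: no online neighbours, lost.
No further trips.

80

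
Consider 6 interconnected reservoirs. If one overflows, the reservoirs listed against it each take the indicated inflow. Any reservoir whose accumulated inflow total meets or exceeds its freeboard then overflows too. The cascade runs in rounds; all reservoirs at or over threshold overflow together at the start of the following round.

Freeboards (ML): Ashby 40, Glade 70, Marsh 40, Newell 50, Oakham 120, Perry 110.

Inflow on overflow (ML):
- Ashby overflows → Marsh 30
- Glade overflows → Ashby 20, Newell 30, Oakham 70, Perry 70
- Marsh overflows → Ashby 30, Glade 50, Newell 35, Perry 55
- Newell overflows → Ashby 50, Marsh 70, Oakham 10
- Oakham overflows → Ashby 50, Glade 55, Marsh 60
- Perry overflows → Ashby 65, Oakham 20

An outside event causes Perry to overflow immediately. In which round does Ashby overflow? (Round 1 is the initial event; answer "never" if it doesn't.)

Round 1 — Perry overflows (initial).
  Ashby: +65 → 65 ≥ 40
  Oakham: +20 → 20 < 120
Round 2 — Ashby overflows.
  Marsh: +30 → 30 < 40
No further overflows.

2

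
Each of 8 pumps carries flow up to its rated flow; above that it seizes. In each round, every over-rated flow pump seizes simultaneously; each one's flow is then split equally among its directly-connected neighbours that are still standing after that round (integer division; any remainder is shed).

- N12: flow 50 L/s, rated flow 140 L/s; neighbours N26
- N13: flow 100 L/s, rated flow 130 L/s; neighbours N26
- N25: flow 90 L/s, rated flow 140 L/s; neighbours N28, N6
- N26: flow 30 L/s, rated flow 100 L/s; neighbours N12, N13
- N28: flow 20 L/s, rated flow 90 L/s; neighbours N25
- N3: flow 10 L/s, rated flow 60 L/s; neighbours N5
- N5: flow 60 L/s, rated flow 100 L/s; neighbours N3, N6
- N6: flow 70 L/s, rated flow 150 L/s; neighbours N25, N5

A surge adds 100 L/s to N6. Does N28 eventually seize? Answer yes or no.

Round 1 — N6 at 170 > 150. N6 seizes.
  N6 sheds 170 L/s to N25, N5: 85 each.
    N25: 90+85 = 175 > 140
    N5: 60+85 = 145 > 100
Round 2 — N25, N5 seize.
  N25 sheds 175 L/s to N28: 175 each.
    N28: 20+175 = 195 > 90
  N5 sheds 145 L/s to N3: 145 each.
    N3: 10+145 = 155 > 60
Round 3 — N28, N3 seize.
  N28 sheds 195 L/s: no online neighbours, lost.
  N3 sheds 155 L/s: no online neighbours, lost.
No further seizures.

yes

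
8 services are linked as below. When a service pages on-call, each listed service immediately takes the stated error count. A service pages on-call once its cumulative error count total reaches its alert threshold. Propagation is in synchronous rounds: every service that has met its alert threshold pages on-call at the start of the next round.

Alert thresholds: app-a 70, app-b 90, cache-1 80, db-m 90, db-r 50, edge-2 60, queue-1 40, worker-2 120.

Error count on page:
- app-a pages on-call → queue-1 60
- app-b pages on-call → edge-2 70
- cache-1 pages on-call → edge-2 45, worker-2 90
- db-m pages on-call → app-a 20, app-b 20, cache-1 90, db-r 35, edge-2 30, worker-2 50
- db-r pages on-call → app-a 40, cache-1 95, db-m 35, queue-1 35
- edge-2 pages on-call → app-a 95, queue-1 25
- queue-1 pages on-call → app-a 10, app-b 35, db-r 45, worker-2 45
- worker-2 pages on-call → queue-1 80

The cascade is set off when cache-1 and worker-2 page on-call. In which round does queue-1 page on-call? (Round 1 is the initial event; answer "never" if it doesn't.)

Round 1 — cache-1, worker-2 page on-call (initial).
  edge-2: +45 → 45 < 60
  queue-1: +80 → 80 ≥ 40
Round 2 — queue-1 pages on-call.
  app-a: +10 → 10 < 70
  app-b: +35 → 35 < 90
  db-r: +45 → 45 < 50
No further pages.

2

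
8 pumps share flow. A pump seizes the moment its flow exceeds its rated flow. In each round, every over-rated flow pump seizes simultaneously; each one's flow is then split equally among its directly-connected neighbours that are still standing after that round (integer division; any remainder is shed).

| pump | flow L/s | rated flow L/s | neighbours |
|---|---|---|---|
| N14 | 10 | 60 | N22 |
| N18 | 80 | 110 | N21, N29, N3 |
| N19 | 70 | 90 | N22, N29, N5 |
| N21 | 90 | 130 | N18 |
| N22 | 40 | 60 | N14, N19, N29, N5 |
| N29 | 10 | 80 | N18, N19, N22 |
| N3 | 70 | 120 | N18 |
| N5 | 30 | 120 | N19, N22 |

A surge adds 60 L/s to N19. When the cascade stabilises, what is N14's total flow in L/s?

Round 1 — N19 at 130 > 90. N19 seizes.
  N19 sheds 130 L/s to N22, N29, N5: 43 each (1 lost).
    N22: 40+43 = 83 > 60
    N29: 10+43 = 53 ≤ 80
    N5: 30+43 = 73 ≤ 120
Round 2 — N22 seizes.
  N22 sheds 83 L/s to N14, N29, N5: 27 each (2 lost).
    N14: 10+27 = 37 ≤ 60
    N29: 53+27 = 80 ≤ 80
    N5: 73+27 = 100 ≤ 120
No further seizures.

37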